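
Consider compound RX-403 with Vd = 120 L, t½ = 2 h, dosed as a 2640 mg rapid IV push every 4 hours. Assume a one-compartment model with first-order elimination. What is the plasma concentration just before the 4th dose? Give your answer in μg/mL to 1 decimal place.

7.2 μg/mL

f = (1/2)^(τ/t½) = (1/2)^(4/2) ≈ 0.2500.
C₀ = D/Vd = 2640/120 ≈ 22.000 μg/mL.
Before the 4th dose, 3 doses have been given. Superposition: Cmin = C₀·(f + f² + … + f^3).
≈ 22.000 × (0.2500 + 0.0625 + 0.0156) ≈ 22.000 × 0.3281 ≈ 7.218 μg/mL.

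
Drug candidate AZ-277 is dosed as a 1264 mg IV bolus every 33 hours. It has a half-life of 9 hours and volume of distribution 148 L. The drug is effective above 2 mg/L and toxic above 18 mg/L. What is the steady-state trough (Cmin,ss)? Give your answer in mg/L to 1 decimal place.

0.7 mg/L

τ/t½ = 33/9 ≈ 3.6667, so fraction remaining f = (1/2)^(33/9) ≈ 0.0787.
Single-dose peak C₀ = D/Vd = 1264/148 ≈ 8.541 mg/L.
Steady-state trough Cmin,ss = C₀·f/(1−f) ≈ 8.541 × 0.0787/0.9213 ≈ 0.730 mg/L.
Trough 0.7 mg/L vs MEC 2 mg/L: subtherapeutic.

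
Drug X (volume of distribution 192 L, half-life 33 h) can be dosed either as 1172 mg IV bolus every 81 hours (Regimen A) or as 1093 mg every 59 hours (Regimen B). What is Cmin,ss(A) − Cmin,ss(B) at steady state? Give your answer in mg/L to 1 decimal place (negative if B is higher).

-1.0 mg/L

Regimen A: f = (1/2)^(81/33) ≈ 0.1824; Cmin,ss = (1172/192)·f/(1−f) ≈ 1.362 mg/L.
Regimen B: f = (1/2)^(59/33) ≈ 0.2896; Cmin,ss = (1093/192)·f/(1−f) ≈ 2.321 mg/L.
Difference ≈ 1.362 − 2.321 ≈ -0.959 mg/L.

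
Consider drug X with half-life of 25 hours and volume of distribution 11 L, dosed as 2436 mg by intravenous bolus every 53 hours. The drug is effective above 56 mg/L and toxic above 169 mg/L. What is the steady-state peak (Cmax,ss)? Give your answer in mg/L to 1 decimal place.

k = ln2/t½ = ln2/25 ≈ 0.027726 h⁻¹; fraction remaining f = e^(−kτ) = e^(−0.027726×53) ≈ 0.2300.
At steady state, accumulation factor R = 1/(1 − e^(−kτ)) ≈ 1.2987.
Single-dose peak C₀ = D/Vd = 2436/11 ≈ 221.455 mg/L.
Steady-state peak Cmax,ss = C₀·R ≈ 221.455 × 1.2987 ≈ 287.604 mg/L.
Peak 287.6 mg/L vs MTC 169 mg/L: exceeds toxic threshold.

287.6 mg/L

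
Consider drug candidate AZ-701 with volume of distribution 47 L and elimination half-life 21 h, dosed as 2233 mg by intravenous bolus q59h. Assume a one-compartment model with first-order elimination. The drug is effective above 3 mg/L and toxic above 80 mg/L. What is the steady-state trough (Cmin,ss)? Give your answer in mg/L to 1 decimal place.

k = ln2/t½ = ln2/21 ≈ 0.033007 h⁻¹; fraction remaining f = e^(−kτ) = e^(−0.033007×59) ≈ 0.1426.
Accumulation ratio R = 1/(1 − f) ≈ 1/0.8574 ≈ 1.1663.
Each bolus raises the concentration by D/Vd = 2233/47 ≈ 47.511 mg/L.
Steady-state peak Cmax,ss = C₀·R ≈ 47.511 × 1.1663 ≈ 55.412 mg/L.
One interval later, Cmin,ss = Cmax,ss·e^(−kτ) ≈ 55.412 × 0.1426 ≈ 7.902 mg/L.
Trough 7.9 mg/L vs MEC 3 mg/L: adequate.

7.9 mg/L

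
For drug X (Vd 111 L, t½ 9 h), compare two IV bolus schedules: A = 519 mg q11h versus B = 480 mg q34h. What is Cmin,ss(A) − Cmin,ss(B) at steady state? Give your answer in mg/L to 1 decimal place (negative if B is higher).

3.2 mg/L

Regimen A: f = (1/2)^(11/9) ≈ 0.4286; Cmin,ss = (519/111)·f/(1−f) ≈ 3.507 mg/L.
Regimen B: f = (1/2)^(34/9) ≈ 0.0729; Cmin,ss = (480/111)·f/(1−f) ≈ 0.340 mg/L.
Difference ≈ 3.507 − 0.340 ≈ 3.167 mg/L.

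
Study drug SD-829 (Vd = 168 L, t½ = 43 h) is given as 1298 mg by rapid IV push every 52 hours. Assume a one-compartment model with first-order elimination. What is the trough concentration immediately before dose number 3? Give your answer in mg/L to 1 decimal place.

f = (1/2)^(τ/t½) = (1/2)^(52/43) ≈ 0.4325.
C₀ = D/Vd = 1298/168 ≈ 7.726 mg/L.
Before the 3rd dose, 2 doses have been given. Superposition: Cmin = C₀·(f + f²).
≈ 7.726 × (0.4325 + 0.1871) ≈ 7.726 × 0.6196 ≈ 4.787 mg/L.

4.8 mg/L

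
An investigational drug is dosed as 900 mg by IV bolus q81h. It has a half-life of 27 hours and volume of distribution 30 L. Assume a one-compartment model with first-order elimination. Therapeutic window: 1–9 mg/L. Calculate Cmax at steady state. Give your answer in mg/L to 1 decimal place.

34.3 mg/L

τ = 81 h = 3 half-lives, so f = (1/2)^3 = 0.125.
Accumulation ratio R = 1/(1 − f) = 1/0.875 = 8/7.
Single-dose peak C₀ = D/Vd = 900/30 = 30 mg/L.
Steady-state peak Cmax,ss = C₀·R = 30 × 8/7 ≈ 34.286 mg/L.
Peak 34.3 mg/L vs MTC 9 mg/L: exceeds toxic threshold.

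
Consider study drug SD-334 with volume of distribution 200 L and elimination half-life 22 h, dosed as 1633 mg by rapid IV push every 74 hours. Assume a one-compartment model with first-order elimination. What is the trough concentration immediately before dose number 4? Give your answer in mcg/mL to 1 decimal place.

0.9 mcg/mL

f = (1/2)^(τ/t½) = (1/2)^(74/22) ≈ 0.0972.
C₀ = D/Vd = 1633/200 ≈ 8.165 mcg/mL.
Before the 4th dose, 3 doses have been given. Superposition: Cmin = C₀·(f + f² + … + f^3).
≈ 8.165 × (0.0972 + 0.0094 + 0.0009) ≈ 8.165 × 0.1075 ≈ 0.878 mcg/mL.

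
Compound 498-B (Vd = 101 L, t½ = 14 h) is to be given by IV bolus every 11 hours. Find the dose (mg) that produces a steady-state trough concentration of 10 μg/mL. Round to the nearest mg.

τ/t½ = 11/14 ≈ 0.78571, so f = (1/2)^(11/14) ≈ 0.580065.
Cmin,ss = (D/Vd)·f/(1−f), so D = Cmin,ss·Vd·(1−f)/f.
D = 10 × 101 × (1−f)/f ≈ 10 × 101 × 0.72394 ≈ 731.18 mg.

731 mg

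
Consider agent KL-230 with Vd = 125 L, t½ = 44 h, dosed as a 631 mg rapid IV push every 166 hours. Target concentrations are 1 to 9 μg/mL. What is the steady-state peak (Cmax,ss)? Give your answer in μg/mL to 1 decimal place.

k = ln2/t½ = ln2/44 ≈ 0.015753 h⁻¹; fraction remaining f = e^(−kτ) = e^(−0.015753×166) ≈ 0.0732.
Accumulation ratio R = 1/(1 − f) ≈ 1/0.9268 ≈ 1.0790.
Each bolus raises the concentration by D/Vd = 631/125 ≈ 5.048 μg/mL.
Steady-state peak Cmax,ss = C₀·R ≈ 5.048 × 1.0790 ≈ 5.447 μg/mL.
Peak 5.4 μg/mL vs MTC 9 μg/mL: below toxic threshold.

5.4 μg/mL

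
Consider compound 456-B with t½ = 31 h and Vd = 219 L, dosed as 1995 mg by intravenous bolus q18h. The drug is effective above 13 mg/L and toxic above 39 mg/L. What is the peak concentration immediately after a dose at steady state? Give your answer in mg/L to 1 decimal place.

27.5 mg/L

τ/t½ = 18/31 ≈ 0.58065, so fraction remaining f = (1/2)^(18/31) ≈ 0.6687.
Accumulation ratio R = 1/(1 − f) ≈ 1/0.3313 ≈ 3.0184.
Each bolus raises the concentration by D/Vd = 1995/219 ≈ 9.110 mg/L.
Steady-state peak Cmax,ss = C₀·R ≈ 9.110 × 3.0184 ≈ 27.498 mg/L.
Peak 27.5 mg/L vs MTC 39 mg/L: below toxic threshold.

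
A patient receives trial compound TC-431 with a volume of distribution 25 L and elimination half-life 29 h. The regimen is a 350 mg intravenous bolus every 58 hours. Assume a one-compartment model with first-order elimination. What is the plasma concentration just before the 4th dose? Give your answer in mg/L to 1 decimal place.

4.6 mg/L

f = (1/2)^(τ/t½) = (1/2)^(58/29) ≈ 0.2500.
C₀ = D/Vd = 350/25 ≈ 14.000 mg/L.
Before the 4th dose, 3 doses have been given. Superposition: Cmin = C₀·(f + f² + … + f^3).
≈ 14.000 × (0.2500 + 0.0625 + 0.0156) ≈ 14.000 × 0.3281 ≈ 4.593 mg/L.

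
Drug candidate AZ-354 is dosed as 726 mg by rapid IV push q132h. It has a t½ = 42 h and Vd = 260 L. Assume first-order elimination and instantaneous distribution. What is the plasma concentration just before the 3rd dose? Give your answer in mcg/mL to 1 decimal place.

f = (1/2)^(τ/t½) = (1/2)^(132/42) ≈ 0.1132.
C₀ = D/Vd = 726/260 ≈ 2.792 mcg/mL.
Before the 3rd dose, 2 doses have been given. Superposition: Cmin = C₀·(f + f²).
≈ 2.792 × (0.1132 + 0.0128) ≈ 2.792 × 0.1260 ≈ 0.352 mcg/mL.

0.4 mcg/mL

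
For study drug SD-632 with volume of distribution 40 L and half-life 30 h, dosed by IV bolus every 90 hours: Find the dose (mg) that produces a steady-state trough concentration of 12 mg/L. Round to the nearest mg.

τ/t½ = 90/30 ≈ 3, so f = (1/2)^(90/30) ≈ 0.125000.
Cmin,ss = (D/Vd)·f/(1−f), so D = Cmin,ss·Vd·(1−f)/f.
D = 12 × 40 × (1−f)/f ≈ 12 × 40 × 7.00000 ≈ 3360.00 mg.

3360 mg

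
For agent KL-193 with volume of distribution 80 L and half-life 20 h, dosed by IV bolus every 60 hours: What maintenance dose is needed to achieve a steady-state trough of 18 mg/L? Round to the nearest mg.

τ/t½ = 60/20 ≈ 3, so f = (1/2)^(60/20) ≈ 0.125000.
Cmin,ss = (D/Vd)·f/(1−f), so D = Cmin,ss·Vd·(1−f)/f.
D = 18 × 80 × (1−f)/f ≈ 18 × 80 × 7.00000 ≈ 10080.00 mg.

10080 mg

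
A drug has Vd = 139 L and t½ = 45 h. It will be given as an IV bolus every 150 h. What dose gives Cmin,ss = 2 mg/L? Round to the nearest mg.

2524 mg

τ/t½ = 150/45 ≈ 3.3333, so f = (1/2)^(150/45) ≈ 0.099213.
Cmin,ss = (D/Vd)·f/(1−f), so D = Cmin,ss·Vd·(1−f)/f.
D = 2 × 139 × (1−f)/f ≈ 2 × 139 × 9.07932 ≈ 2524.05 mg.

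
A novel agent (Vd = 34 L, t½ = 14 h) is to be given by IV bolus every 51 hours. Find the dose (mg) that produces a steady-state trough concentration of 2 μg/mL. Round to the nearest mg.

τ/t½ = 51/14 ≈ 3.6429, so f = (1/2)^(51/14) ≈ 0.080055.
Cmin,ss = (D/Vd)·f/(1−f), so D = Cmin,ss·Vd·(1−f)/f.
D = 2 × 34 × (1−f)/f ≈ 2 × 34 × 11.49141 ≈ 781.42 mg.

781 mg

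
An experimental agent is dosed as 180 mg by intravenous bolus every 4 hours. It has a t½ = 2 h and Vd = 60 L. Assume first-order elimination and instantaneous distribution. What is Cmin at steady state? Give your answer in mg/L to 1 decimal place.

τ = 4 h = 2 half-lives, so f = (1/2)^2 = 0.25.
Accumulation ratio R = 1/(1 − f) = 1/0.75 = 4/3.
Single-dose peak C₀ = D/Vd = 180/60 = 3 mg/L.
Steady-state peak Cmax,ss = C₀·R = 3 × 4/3 ≈ 4.000 mg/L.
Steady-state trough Cmin,ss = Cmax,ss·f ≈ 4.000 × 0.25 ≈ 1.000 mg/L.

1.0 mg/L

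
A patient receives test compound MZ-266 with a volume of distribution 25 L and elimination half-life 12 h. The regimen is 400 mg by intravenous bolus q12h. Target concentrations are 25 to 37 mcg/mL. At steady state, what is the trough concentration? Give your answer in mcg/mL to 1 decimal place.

16.0 mcg/mL

The dosing interval is 1 half-life, so f = 2^(−1) = 0.5.
At steady state, R = 1/(1 − 0.5) = 2/1.
Single-dose peak C₀ = D/Vd = 400/25 = 16 mcg/mL.
Steady-state peak Cmax,ss = C₀·R = 16 × 2/1 ≈ 32.000 mcg/mL.
Steady-state trough Cmin,ss = Cmax,ss·f ≈ 32.000 × 0.5 ≈ 16.000 mcg/mL.
Trough 16.0 mcg/mL vs MEC 25 mcg/mL: subtherapeutic.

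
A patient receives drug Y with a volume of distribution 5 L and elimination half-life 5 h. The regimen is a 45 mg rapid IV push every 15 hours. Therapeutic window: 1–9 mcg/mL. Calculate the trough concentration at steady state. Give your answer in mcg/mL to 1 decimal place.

1.3 mcg/mL

τ = 15 h = 3 half-lives, so f = (1/2)^3 = 0.125.
Accumulation ratio R = 1/(1 − f) = 1/0.875 = 8/7.
Single-dose peak C₀ = D/Vd = 45/5 = 9 mcg/mL.
Steady-state peak Cmax,ss = C₀·R = 9 × 8/7 ≈ 10.286 mcg/mL.
Steady-state trough Cmin,ss = Cmax,ss·f ≈ 10.286 × 0.125 ≈ 1.286 mcg/mL.
Trough 1.3 mcg/mL vs MEC 1 mcg/mL: adequate.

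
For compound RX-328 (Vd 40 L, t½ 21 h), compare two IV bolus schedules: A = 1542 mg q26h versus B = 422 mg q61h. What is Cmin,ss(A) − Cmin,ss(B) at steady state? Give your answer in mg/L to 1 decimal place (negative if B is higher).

26.7 mg/L

Regimen A: f = (1/2)^(26/21) ≈ 0.4239; Cmin,ss = (1542/40)·f/(1−f) ≈ 28.365 mg/L.
Regimen B: f = (1/2)^(61/21) ≈ 0.1335; Cmin,ss = (422/40)·f/(1−f) ≈ 1.625 mg/L.
Difference ≈ 28.365 − 1.625 ≈ 26.740 mg/L.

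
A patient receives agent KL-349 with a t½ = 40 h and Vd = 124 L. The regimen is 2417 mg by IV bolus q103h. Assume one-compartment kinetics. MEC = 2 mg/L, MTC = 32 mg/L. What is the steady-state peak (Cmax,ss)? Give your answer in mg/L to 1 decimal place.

k = ln2/t½ = ln2/40 ≈ 0.017329 h⁻¹; fraction remaining f = e^(−kτ) = e^(−0.017329×103) ≈ 0.1678.
Accumulation ratio R = 1/(1 − f) ≈ 1/0.8322 ≈ 1.2016.
Single-dose peak C₀ = D/Vd = 2417/124 ≈ 19.492 mg/L.
Cmax,ss = C₀/(1 − f) ≈ 19.492/0.8322 ≈ 23.422 mg/L.
Peak 23.4 mg/L vs MTC 32 mg/L: below toxic threshold.

23.4 mg/L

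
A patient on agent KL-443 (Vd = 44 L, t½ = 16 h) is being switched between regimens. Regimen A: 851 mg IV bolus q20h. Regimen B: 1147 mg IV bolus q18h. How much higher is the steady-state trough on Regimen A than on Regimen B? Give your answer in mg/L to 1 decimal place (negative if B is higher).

Regimen A: f = (1/2)^(20/16) ≈ 0.4204; Cmin,ss = (851/44)·f/(1−f) ≈ 14.028 mg/L.
Regimen B: f = (1/2)^(18/16) ≈ 0.4585; Cmin,ss = (1147/44)·f/(1−f) ≈ 22.073 mg/L.
Difference ≈ 14.028 − 22.073 ≈ -8.045 mg/L.

-8.0 mg/L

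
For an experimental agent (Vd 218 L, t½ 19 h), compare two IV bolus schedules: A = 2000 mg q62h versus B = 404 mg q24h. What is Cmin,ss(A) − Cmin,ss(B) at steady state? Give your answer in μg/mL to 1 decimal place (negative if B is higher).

-0.3 μg/mL

Regimen A: f = (1/2)^(62/19) ≈ 0.1042; Cmin,ss = (2000/218)·f/(1−f) ≈ 1.067 μg/mL.
Regimen B: f = (1/2)^(24/19) ≈ 0.4166; Cmin,ss = (404/218)·f/(1−f) ≈ 1.323 μg/mL.
Difference ≈ 1.067 − 1.323 ≈ -0.256 μg/mL.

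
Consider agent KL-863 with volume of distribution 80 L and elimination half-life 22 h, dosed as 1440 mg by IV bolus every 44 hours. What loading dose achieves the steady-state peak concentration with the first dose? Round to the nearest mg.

1920 mg

f = (1/2)^(44/22) ≈ 0.250000; accumulation ratio R = 1/(1−f) ≈ 1.33333.
Loading dose to hit Cmax,ss on first dose: D_load = D_maint·R ≈ 1440 × 1.33333 ≈ 1920.00 mg.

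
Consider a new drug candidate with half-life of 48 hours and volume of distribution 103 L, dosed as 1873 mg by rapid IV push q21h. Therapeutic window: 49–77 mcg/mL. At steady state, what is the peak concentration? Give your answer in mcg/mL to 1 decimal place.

τ/t½ = 21/48 ≈ 0.4375, so fraction remaining f = (1/2)^(21/48) ≈ 0.7384.
Accumulation ratio R = 1/(1 − f) ≈ 1/0.2616 ≈ 3.8226.
Each bolus raises the concentration by D/Vd = 1873/103 ≈ 18.184 mcg/mL.
Steady-state peak Cmax,ss = C₀·R ≈ 18.184 × 3.8226 ≈ 69.510 mcg/mL.
Peak 69.5 mcg/mL vs MTC 77 mcg/mL: below toxic threshold.

69.5 mcg/mL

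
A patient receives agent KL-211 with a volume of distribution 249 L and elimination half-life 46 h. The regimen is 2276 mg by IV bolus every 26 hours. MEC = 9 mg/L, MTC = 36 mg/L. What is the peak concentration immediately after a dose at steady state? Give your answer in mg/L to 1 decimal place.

τ/t½ = 26/46 ≈ 0.56522, so fraction remaining f = (1/2)^(26/46) ≈ 0.6759.
At steady state, accumulation factor R = 1/(1 − e^(−kτ)) ≈ 3.0855.
Single-dose peak C₀ = D/Vd = 2276/249 ≈ 9.141 mg/L.
Cmax,ss = C₀/(1 − f) ≈ 9.141/0.3241 ≈ 28.204 mg/L.
Peak 28.2 mg/L vs MTC 36 mg/L: below toxic threshold.

28.2 mg/L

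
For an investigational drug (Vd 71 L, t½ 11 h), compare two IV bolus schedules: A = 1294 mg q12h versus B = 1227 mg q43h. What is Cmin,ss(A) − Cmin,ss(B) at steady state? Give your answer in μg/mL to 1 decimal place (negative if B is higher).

Regimen A: f = (1/2)^(12/11) ≈ 0.4695; Cmin,ss = (1294/71)·f/(1−f) ≈ 16.130 μg/mL.
Regimen B: f = (1/2)^(43/11) ≈ 0.0666; Cmin,ss = (1227/71)·f/(1−f) ≈ 1.233 μg/mL.
Difference ≈ 16.130 − 1.233 ≈ 14.897 μg/mL.

14.9 μg/mL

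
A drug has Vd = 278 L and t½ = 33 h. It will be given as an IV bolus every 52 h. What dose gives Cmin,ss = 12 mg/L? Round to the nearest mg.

6608 mg

τ/t½ = 52/33 ≈ 1.5758, so f = (1/2)^(52/33) ≈ 0.335467.
Cmin,ss = (D/Vd)·f/(1−f), so D = Cmin,ss·Vd·(1−f)/f.
D = 12 × 278 × (1−f)/f ≈ 12 × 278 × 1.98092 ≈ 6608.35 mg.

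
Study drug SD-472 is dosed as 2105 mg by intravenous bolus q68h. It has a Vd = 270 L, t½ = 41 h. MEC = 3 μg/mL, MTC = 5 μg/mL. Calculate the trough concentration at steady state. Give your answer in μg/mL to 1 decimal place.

Over one 68-h interval, 68/41 ≈ 1.6585 half-lives elapse, leaving f ≈ 0.3168 of each dose.
At steady state, accumulation factor R = 1/(1 − e^(−kτ)) ≈ 1.4637.
Single-dose peak C₀ = D/Vd = 2105/270 ≈ 7.796 μg/mL.
Cmax,ss = C₀/(1 − f) ≈ 7.796/0.6832 ≈ 11.411 μg/mL.
Steady-state trough Cmin,ss = Cmax,ss·f ≈ 11.411 × 0.3168 ≈ 3.615 μg/mL.
Trough 3.6 μg/mL vs MEC 3 μg/mL: adequate.

3.6 μg/mL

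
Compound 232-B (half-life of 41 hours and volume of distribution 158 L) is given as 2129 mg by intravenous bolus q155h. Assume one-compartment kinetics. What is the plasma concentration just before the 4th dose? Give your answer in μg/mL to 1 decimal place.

f = (1/2)^(τ/t½) = (1/2)^(155/41) ≈ 0.0728.
C₀ = D/Vd = 2129/158 ≈ 13.475 μg/mL.
Before the 4th dose, 3 doses have been given. Superposition: Cmin = C₀·(f + f² + … + f^3).
≈ 13.475 × (0.0728 + 0.0053 + 0.0004) ≈ 13.475 × 0.0785 ≈ 1.058 μg/mL.

1.1 μg/mL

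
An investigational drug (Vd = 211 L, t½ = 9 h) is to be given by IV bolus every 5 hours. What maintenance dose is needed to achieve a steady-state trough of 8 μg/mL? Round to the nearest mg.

τ/t½ = 5/9 ≈ 0.55556, so f = (1/2)^(5/9) ≈ 0.680395.
Cmin,ss = (D/Vd)·f/(1−f), so D = Cmin,ss·Vd·(1−f)/f.
D = 8 × 211 × (1−f)/f ≈ 8 × 211 × 0.46973 ≈ 792.90 mg.

793 mg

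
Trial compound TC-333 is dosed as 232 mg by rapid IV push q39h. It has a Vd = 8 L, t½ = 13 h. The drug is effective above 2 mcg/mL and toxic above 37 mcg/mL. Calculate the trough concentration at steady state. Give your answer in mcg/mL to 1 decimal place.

τ = 39 h = 3 half-lives, so f = (1/2)^3 = 0.125.
Accumulation ratio R = 1/(1 − f) = 1/0.875 = 8/7.
Single-dose peak C₀ = D/Vd = 232/8 = 29 mcg/mL.
Steady-state peak Cmax,ss = C₀·R = 29 × 8/7 ≈ 33.143 mcg/mL.
Steady-state trough Cmin,ss = Cmax,ss·f ≈ 33.143 × 0.125 ≈ 4.143 mcg/mL.
Trough 4.1 mcg/mL vs MEC 2 mcg/mL: adequate.

4.1 mcg/mL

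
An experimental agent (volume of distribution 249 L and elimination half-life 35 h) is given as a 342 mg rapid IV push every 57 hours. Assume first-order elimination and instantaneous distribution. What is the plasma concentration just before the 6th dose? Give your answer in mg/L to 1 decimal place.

0.7 mg/L

f = (1/2)^(τ/t½) = (1/2)^(57/35) ≈ 0.3234.
C₀ = D/Vd = 342/249 ≈ 1.373 mg/L.
Before the 6th dose, 5 doses have been given. Superposition: Cmin = C₀·(f + f² + … + f^5).
≈ 1.373 × (0.3234 + 0.1046 + 0.0338 + 0.0109 + 0.0035) ≈ 1.373 × 0.4762 ≈ 0.654 mg/L.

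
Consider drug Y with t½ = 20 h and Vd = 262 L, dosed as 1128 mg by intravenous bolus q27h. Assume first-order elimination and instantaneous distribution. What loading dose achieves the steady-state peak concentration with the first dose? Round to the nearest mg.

f = (1/2)^(27/20) ≈ 0.392292; accumulation ratio R = 1/(1−f) ≈ 1.64553.
Loading dose to hit Cmax,ss on first dose: D_load = D_maint·R ≈ 1128 × 1.64553 ≈ 1856.16 mg.

1856 mg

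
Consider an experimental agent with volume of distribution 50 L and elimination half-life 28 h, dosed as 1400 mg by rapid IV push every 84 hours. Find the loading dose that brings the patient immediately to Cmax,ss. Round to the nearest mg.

1600 mg

f = (1/2)^(84/28) ≈ 0.125000; accumulation ratio R = 1/(1−f) ≈ 1.14286.
Loading dose to hit Cmax,ss on first dose: D_load = D_maint·R ≈ 1400 × 1.14286 ≈ 1600.00 mg.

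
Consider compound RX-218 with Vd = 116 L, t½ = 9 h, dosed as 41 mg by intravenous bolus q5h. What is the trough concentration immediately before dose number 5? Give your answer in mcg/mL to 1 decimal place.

f = (1/2)^(τ/t½) = (1/2)^(5/9) ≈ 0.6804.
C₀ = D/Vd = 41/116 ≈ 0.353 mcg/mL.
Before the 5th dose, 4 doses have been given. Superposition: Cmin = C₀·(f + f² + … + f^4).
≈ 0.353 × (0.6804 + 0.4629 + 0.3150 + 0.2143) ≈ 0.353 × 1.6726 ≈ 0.590 mcg/mL.

0.6 mcg/mL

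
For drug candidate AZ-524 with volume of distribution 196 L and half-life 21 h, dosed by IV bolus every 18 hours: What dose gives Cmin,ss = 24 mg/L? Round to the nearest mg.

τ/t½ = 18/21 ≈ 0.85714, so f = (1/2)^(18/21) ≈ 0.552045.
Cmin,ss = (D/Vd)·f/(1−f), so D = Cmin,ss·Vd·(1−f)/f.
D = 24 × 196 × (1−f)/f ≈ 24 × 196 × 0.81145 ≈ 3817.06 mg.

3817 mg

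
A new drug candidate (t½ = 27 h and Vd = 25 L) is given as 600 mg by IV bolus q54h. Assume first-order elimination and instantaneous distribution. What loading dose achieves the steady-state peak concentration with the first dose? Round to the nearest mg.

f = (1/2)^(54/27) ≈ 0.250000; accumulation ratio R = 1/(1−f) ≈ 1.33333.
Loading dose to hit Cmax,ss on first dose: D_load = D_maint·R ≈ 600 × 1.33333 ≈ 800.00 mg.

800 mg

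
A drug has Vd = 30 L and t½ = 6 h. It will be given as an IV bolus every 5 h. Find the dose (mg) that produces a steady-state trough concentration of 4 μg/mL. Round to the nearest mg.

94 mg

τ/t½ = 5/6 ≈ 0.83333, so f = (1/2)^(5/6) ≈ 0.561231.
Cmin,ss = (D/Vd)·f/(1−f), so D = Cmin,ss·Vd·(1−f)/f.
D = 4 × 30 × (1−f)/f ≈ 4 × 30 × 0.78180 ≈ 93.82 mg.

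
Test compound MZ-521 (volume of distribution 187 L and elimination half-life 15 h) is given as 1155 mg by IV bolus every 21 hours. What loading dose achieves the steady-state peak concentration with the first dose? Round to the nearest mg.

1860 mg

f = (1/2)^(21/15) ≈ 0.378929; accumulation ratio R = 1/(1−f) ≈ 1.61012.
Loading dose to hit Cmax,ss on first dose: D_load = D_maint·R ≈ 1155 × 1.61012 ≈ 1859.69 mg.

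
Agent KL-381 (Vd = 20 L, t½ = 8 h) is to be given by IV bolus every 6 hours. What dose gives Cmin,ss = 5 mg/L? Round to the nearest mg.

τ/t½ = 6/8 ≈ 0.75, so f = (1/2)^(6/8) ≈ 0.594604.
Cmin,ss = (D/Vd)·f/(1−f), so D = Cmin,ss·Vd·(1−f)/f.
D = 5 × 20 × (1−f)/f ≈ 5 × 20 × 0.68179 ≈ 68.18 mg.

68 mg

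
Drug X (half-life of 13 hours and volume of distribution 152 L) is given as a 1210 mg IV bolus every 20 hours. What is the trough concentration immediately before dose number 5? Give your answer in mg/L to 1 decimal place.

f = (1/2)^(τ/t½) = (1/2)^(20/13) ≈ 0.3443.
C₀ = D/Vd = 1210/152 ≈ 7.961 mg/L.
Before the 5th dose, 4 doses have been given. Superposition: Cmin = C₀·(f + f² + … + f^4).
≈ 7.961 × (0.3443 + 0.1185 + 0.0408 + 0.0141) ≈ 7.961 × 0.5177 ≈ 4.121 mg/L.

4.1 mg/L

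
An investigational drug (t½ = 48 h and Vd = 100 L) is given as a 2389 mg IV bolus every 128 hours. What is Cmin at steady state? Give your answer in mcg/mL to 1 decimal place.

τ/t½ = 128/48 ≈ 2.6667, so fraction remaining f = (1/2)^(128/48) ≈ 0.1575.
At steady state, accumulation factor R = 1/(1 − e^(−kτ)) ≈ 1.1869.
Each bolus raises the concentration by D/Vd = 2389/100 ≈ 23.890 mcg/mL.
Steady-state peak Cmax,ss = C₀·R ≈ 23.890 × 1.1869 ≈ 28.355 mcg/mL.
One interval later, Cmin,ss = Cmax,ss·e^(−kτ) ≈ 28.355 × 0.1575 ≈ 4.466 mcg/mL.

4.5 mcg/mL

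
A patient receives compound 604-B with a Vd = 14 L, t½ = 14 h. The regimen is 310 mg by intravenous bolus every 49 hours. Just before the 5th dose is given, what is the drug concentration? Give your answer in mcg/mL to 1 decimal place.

2.1 mcg/mL

f = (1/2)^(τ/t½) = (1/2)^(49/14) ≈ 0.0884.
C₀ = D/Vd = 310/14 ≈ 22.143 mcg/mL.
Before the 5th dose, 4 doses have been given. Superposition: Cmin = C₀·(f + f² + … + f^4).
≈ 22.143 × (0.0884 + 0.0078 + 0.0007 + 0.0001) ≈ 22.143 × 0.0970 ≈ 2.148 mcg/mL.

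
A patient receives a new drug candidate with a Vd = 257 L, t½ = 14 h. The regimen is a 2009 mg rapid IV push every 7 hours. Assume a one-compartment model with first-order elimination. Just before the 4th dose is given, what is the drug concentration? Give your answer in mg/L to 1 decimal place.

12.2 mg/L

f = (1/2)^(τ/t½) = (1/2)^(7/14) ≈ 0.7071.
C₀ = D/Vd = 2009/257 ≈ 7.817 mg/L.
Before the 4th dose, 3 doses have been given. Superposition: Cmin = C₀·(f + f² + … + f^3).
≈ 7.817 × (0.7071 + 0.5000 + 0.3535) ≈ 7.817 × 1.5606 ≈ 12.199 mg/L.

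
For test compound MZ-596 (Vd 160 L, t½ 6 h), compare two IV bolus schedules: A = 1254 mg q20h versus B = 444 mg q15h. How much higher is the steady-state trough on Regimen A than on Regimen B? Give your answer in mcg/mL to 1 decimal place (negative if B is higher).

0.3 mcg/mL

Regimen A: f = (1/2)^(20/6) ≈ 0.0992; Cmin,ss = (1254/160)·f/(1−f) ≈ 0.863 mcg/mL.
Regimen B: f = (1/2)^(15/6) ≈ 0.1768; Cmin,ss = (444/160)·f/(1−f) ≈ 0.596 mcg/mL.
Difference ≈ 0.863 − 0.596 ≈ 0.267 mcg/mL.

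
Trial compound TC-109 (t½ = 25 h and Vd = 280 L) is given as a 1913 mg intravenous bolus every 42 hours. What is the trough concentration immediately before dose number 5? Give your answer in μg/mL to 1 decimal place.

f = (1/2)^(τ/t½) = (1/2)^(42/25) ≈ 0.3121.
C₀ = D/Vd = 1913/280 ≈ 6.832 μg/mL.
Before the 5th dose, 4 doses have been given. Superposition: Cmin = C₀·(f + f² + … + f^4).
≈ 6.832 × (0.3121 + 0.0974 + 0.0304 + 0.0095) ≈ 6.832 × 0.4494 ≈ 3.070 μg/mL.

3.1 μg/mL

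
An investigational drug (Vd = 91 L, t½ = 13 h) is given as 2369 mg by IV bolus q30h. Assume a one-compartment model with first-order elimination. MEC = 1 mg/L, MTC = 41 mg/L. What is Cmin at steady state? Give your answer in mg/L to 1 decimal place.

k = ln2/t½ = ln2/13 ≈ 0.053319 h⁻¹; fraction remaining f = e^(−kτ) = e^(−0.053319×30) ≈ 0.2020.
Single-dose peak C₀ = D/Vd = 2369/91 ≈ 26.033 mg/L.
Steady-state trough Cmin,ss = C₀·f/(1−f) ≈ 26.033 × 0.2020/0.7980 ≈ 6.590 mg/L.
Trough 6.6 mg/L vs MEC 1 mg/L: adequate.

6.6 mg/L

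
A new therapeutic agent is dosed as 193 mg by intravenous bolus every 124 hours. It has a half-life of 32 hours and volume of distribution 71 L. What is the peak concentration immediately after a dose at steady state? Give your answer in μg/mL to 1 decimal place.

Over one 124-h interval, 124/32 ≈ 3.875 half-lives elapse, leaving f ≈ 0.0682 of each dose.
Accumulation ratio R = 1/(1 − f) ≈ 1/0.9318 ≈ 1.0732.
Single-dose peak C₀ = D/Vd = 193/71 ≈ 2.718 μg/mL.
Cmax,ss = C₀/(1 − f) ≈ 2.718/0.9318 ≈ 2.917 μg/mL.

2.9 μg/mL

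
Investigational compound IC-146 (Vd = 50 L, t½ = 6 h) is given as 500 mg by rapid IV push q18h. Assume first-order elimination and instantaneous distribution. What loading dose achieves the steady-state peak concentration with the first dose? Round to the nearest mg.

f = (1/2)^(18/6) ≈ 0.125000; accumulation ratio R = 1/(1−f) ≈ 1.14286.
Loading dose to hit Cmax,ss on first dose: D_load = D_maint·R ≈ 500 × 1.14286 ≈ 571.43 mg.

571 mg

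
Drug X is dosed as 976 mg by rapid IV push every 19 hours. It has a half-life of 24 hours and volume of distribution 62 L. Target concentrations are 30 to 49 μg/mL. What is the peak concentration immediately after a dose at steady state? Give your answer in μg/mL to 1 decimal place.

37.3 μg/mL

Over one 19-h interval, 19/24 ≈ 0.79167 half-lives elapse, leaving f ≈ 0.5777 of each dose.
At steady state, accumulation factor R = 1/(1 − e^(−kτ)) ≈ 2.3680.
Each bolus raises the concentration by D/Vd = 976/62 ≈ 15.742 μg/mL.
Cmax,ss = C₀/(1 − f) ≈ 15.742/0.4223 ≈ 37.277 μg/mL.
Peak 37.3 μg/mL vs MTC 49 μg/mL: below toxic threshold.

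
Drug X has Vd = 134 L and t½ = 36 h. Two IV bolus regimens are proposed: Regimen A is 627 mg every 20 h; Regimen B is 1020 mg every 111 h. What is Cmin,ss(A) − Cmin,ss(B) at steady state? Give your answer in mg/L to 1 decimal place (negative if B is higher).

Regimen A: f = (1/2)^(20/36) ≈ 0.6804; Cmin,ss = (627/134)·f/(1−f) ≈ 9.961 mg/L.
Regimen B: f = (1/2)^(111/36) ≈ 0.1180; Cmin,ss = (1020/134)·f/(1−f) ≈ 1.018 mg/L.
Difference ≈ 9.961 − 1.018 ≈ 8.943 mg/L.

8.9 mg/L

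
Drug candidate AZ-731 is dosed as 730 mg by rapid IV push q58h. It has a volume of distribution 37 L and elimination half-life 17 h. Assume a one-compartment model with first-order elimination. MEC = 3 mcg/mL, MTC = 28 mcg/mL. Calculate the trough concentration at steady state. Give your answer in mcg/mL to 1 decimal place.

Over one 58-h interval, 58/17 ≈ 3.4118 half-lives elapse, leaving f ≈ 0.0940 of each dose.
Single-dose peak C₀ = D/Vd = 730/37 ≈ 19.730 mcg/mL.
Steady-state trough Cmin,ss = C₀·f/(1−f) ≈ 19.730 × 0.0940/0.9060 ≈ 2.047 mcg/mL.
Trough 2.0 mcg/mL vs MEC 3 mcg/mL: subtherapeutic.

2.0 mcg/mL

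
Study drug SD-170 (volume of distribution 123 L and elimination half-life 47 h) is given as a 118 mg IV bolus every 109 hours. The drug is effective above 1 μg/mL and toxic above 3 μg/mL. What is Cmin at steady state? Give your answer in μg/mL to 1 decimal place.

0.2 μg/mL

τ/t½ = 109/47 ≈ 2.3191, so fraction remaining f = (1/2)^(109/47) ≈ 0.2004.
Accumulation ratio R = 1/(1 − f) ≈ 1/0.7996 ≈ 1.2506.
Each bolus raises the concentration by D/Vd = 118/123 ≈ 0.959 μg/mL.
Cmax,ss = C₀/(1 − f) ≈ 0.959/0.7996 ≈ 1.199 μg/mL.
Steady-state trough Cmin,ss = Cmax,ss·f ≈ 1.199 × 0.2004 ≈ 0.240 μg/mL.
Trough 0.2 μg/mL vs MEC 1 μg/mL: subtherapeutic.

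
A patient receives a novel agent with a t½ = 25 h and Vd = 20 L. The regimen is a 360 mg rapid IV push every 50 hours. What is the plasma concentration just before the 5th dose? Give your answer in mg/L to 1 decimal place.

6.0 mg/L

f = (1/2)^(τ/t½) = (1/2)^(50/25) ≈ 0.2500.
C₀ = D/Vd = 360/20 ≈ 18.000 mg/L.
Before the 5th dose, 4 doses have been given. Superposition: Cmin = C₀·(f + f² + … + f^4).
≈ 18.000 × (0.2500 + 0.0625 + 0.0156 + 0.0039) ≈ 18.000 × 0.3320 ≈ 5.976 mg/L.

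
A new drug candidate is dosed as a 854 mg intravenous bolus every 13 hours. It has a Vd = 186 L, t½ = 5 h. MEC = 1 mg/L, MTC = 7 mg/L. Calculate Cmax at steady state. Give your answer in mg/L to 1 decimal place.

5.5 mg/L

Over one 13-h interval, 13/5 ≈ 2.6 half-lives elapse, leaving f ≈ 0.1649 of each dose.
At steady state, accumulation factor R = 1/(1 − e^(−kτ)) ≈ 1.1975.
Single-dose peak C₀ = D/Vd = 854/186 ≈ 4.591 mg/L.
Steady-state peak Cmax,ss = C₀·R ≈ 4.591 × 1.1975 ≈ 5.498 mg/L.
Peak 5.5 mg/L vs MTC 7 mg/L: below toxic threshold.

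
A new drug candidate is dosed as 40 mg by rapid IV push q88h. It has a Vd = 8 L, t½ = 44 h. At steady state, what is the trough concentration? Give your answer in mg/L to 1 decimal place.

1.7 mg/L

The dosing interval is 2 half-lives, so f = 2^(−2) = 0.25.
At steady state, R = 1/(1 − 0.25) = 4/3.
Single-dose peak C₀ = D/Vd = 40/8 = 5 mg/L.
Steady-state peak Cmax,ss = C₀·R = 5 × 4/3 ≈ 6.667 mg/L.
Steady-state trough Cmin,ss = Cmax,ss·f ≈ 6.667 × 0.25 ≈ 1.667 mg/L.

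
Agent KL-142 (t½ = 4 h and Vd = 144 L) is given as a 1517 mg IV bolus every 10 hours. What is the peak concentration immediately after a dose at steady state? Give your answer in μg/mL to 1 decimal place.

τ/t½ = 10/4 ≈ 2.5, so fraction remaining f = (1/2)^(10/4) ≈ 0.1768.
Accumulation ratio R = 1/(1 − f) ≈ 1/0.8232 ≈ 1.2148.
Each bolus raises the concentration by D/Vd = 1517/144 ≈ 10.535 μg/mL.
Steady-state peak Cmax,ss = C₀·R ≈ 10.535 × 1.2148 ≈ 12.798 μg/mL.

12.8 μg/mL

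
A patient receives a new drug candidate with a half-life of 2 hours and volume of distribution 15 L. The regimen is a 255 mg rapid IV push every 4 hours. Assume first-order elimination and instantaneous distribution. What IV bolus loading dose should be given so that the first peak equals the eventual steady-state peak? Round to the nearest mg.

340 mg

f = (1/2)^(4/2) ≈ 0.250000; accumulation ratio R = 1/(1−f) ≈ 1.33333.
Loading dose to hit Cmax,ss on first dose: D_load = D_maint·R ≈ 255 × 1.33333 ≈ 340.00 mg.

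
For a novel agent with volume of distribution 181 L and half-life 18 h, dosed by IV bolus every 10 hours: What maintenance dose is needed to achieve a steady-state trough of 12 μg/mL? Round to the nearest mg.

τ/t½ = 10/18 ≈ 0.55556, so f = (1/2)^(10/18) ≈ 0.680395.
Cmin,ss = (D/Vd)·f/(1−f), so D = Cmin,ss·Vd·(1−f)/f.
D = 12 × 181 × (1−f)/f ≈ 12 × 181 × 0.46973 ≈ 1020.25 mg.

1020 mg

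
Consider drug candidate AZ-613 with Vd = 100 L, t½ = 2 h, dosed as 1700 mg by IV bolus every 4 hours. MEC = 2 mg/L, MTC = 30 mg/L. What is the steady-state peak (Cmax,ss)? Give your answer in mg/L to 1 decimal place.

The dosing interval is 2 half-lives, so f = 2^(−2) = 0.25.
Accumulation ratio R = 1/(1 − f) = 1/0.75 = 4/3.
Single-dose peak C₀ = D/Vd = 1700/100 = 17 mg/L.
Steady-state peak Cmax,ss = C₀·R = 17 × 4/3 ≈ 22.667 mg/L.
Peak 22.7 mg/L vs MTC 30 mg/L: below toxic threshold.

22.7 mg/L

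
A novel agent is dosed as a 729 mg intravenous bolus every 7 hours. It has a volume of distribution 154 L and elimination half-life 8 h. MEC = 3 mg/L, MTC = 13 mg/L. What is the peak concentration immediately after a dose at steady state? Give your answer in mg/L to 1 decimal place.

10.4 mg/L

k = ln2/t½ = ln2/8 ≈ 0.086643 h⁻¹; fraction remaining f = e^(−kτ) = e^(−0.086643×7) ≈ 0.5453.
Accumulation ratio R = 1/(1 − f) ≈ 1/0.4547 ≈ 2.1993.
Single-dose peak C₀ = D/Vd = 729/154 ≈ 4.734 mg/L.
Steady-state peak Cmax,ss = C₀·R ≈ 4.734 × 2.1993 ≈ 10.411 mg/L.
Peak 10.4 mg/L vs MTC 13 mg/L: below toxic threshold.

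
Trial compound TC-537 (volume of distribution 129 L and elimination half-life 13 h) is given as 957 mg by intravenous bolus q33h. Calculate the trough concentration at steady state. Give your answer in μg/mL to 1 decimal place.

1.5 μg/mL

τ/t½ = 33/13 ≈ 2.5385, so fraction remaining f = (1/2)^(33/13) ≈ 0.1721.
Accumulation ratio R = 1/(1 − f) ≈ 1/0.8279 ≈ 1.2079.
Single-dose peak C₀ = D/Vd = 957/129 ≈ 7.419 μg/mL.
Cmax,ss = C₀/(1 − f) ≈ 7.419/0.8279 ≈ 8.961 μg/mL.
One interval later, Cmin,ss = Cmax,ss·e^(−kτ) ≈ 8.961 × 0.1721 ≈ 1.542 μg/mL.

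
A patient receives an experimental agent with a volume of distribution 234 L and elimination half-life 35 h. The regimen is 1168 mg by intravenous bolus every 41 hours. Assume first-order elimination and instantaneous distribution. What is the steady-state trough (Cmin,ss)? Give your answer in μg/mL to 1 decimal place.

4.0 μg/mL

τ/t½ = 41/35 ≈ 1.1714, so fraction remaining f = (1/2)^(41/35) ≈ 0.4440.
Single-dose peak C₀ = D/Vd = 1168/234 ≈ 4.991 μg/mL.
Steady-state trough Cmin,ss = C₀·f/(1−f) ≈ 4.991 × 0.4440/0.5560 ≈ 3.986 μg/mL.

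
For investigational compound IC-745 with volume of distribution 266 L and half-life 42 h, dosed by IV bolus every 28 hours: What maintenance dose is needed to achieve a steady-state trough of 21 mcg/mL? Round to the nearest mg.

τ/t½ = 28/42 ≈ 0.66667, so f = (1/2)^(28/42) ≈ 0.629961.
Cmin,ss = (D/Vd)·f/(1−f), so D = Cmin,ss·Vd·(1−f)/f.
D = 21 × 266 × (1−f)/f ≈ 21 × 266 × 0.58740 ≈ 3281.22 mg.

3281 mg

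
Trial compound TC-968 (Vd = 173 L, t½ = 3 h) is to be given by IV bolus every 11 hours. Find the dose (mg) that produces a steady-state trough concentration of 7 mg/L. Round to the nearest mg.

14168 mg

τ/t½ = 11/3 ≈ 3.6667, so f = (1/2)^(11/3) ≈ 0.078745.
Cmin,ss = (D/Vd)·f/(1−f), so D = Cmin,ss·Vd·(1−f)/f.
D = 7 × 173 × (1−f)/f ≈ 7 × 173 × 11.69922 ≈ 14167.76 mg.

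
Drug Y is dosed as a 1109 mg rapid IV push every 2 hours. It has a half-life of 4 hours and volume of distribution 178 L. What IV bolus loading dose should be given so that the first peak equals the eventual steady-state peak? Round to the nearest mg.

3786 mg

f = (1/2)^(2/4) ≈ 0.707107; accumulation ratio R = 1/(1−f) ≈ 3.41422.
Loading dose to hit Cmax,ss on first dose: D_load = D_maint·R ≈ 1109 × 3.41422 ≈ 3786.37 mg.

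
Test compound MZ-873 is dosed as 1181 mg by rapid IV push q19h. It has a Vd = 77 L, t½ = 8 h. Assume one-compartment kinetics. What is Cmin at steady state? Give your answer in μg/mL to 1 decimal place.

3.7 μg/mL

Over one 19-h interval, 19/8 ≈ 2.375 half-lives elapse, leaving f ≈ 0.1928 of each dose.
At steady state, accumulation factor R = 1/(1 − e^(−kτ)) ≈ 1.2389.
Each bolus raises the concentration by D/Vd = 1181/77 ≈ 15.338 μg/mL.
Cmax,ss = C₀/(1 − f) ≈ 15.338/0.8072 ≈ 19.001 μg/mL.
Steady-state trough Cmin,ss = Cmax,ss·f ≈ 19.001 × 0.1928 ≈ 3.663 μg/mL.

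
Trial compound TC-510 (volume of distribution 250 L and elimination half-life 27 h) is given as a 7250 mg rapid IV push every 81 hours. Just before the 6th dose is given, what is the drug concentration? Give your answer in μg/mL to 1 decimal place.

4.1 μg/mL

f = (1/2)^(τ/t½) = (1/2)^(81/27) ≈ 0.1250.
C₀ = D/Vd = 7250/250 ≈ 29.000 μg/mL.
Before the 6th dose, 5 doses have been given. Superposition: Cmin = C₀·(f + f² + … + f^5).
≈ 29.000 × (0.1250 + 0.0156 + 0.0020 + 0.0002 + 0.0000) ≈ 29.000 × 0.1428 ≈ 4.141 μg/mL.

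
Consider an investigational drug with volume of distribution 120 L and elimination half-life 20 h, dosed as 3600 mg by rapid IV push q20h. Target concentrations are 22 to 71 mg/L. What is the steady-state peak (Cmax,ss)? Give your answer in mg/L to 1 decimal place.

60.0 mg/L

τ = 20 h = 1 half-life, so f = (1/2)^1 = 0.5.
At steady state, R = 1/(1 − 0.5) = 2/1.
Single-dose peak C₀ = D/Vd = 3600/120 = 30 mg/L.
Steady-state peak Cmax,ss = C₀·R = 30 × 2/1 ≈ 60.000 mg/L.
Peak 60.0 mg/L vs MTC 71 mg/L: below toxic threshold.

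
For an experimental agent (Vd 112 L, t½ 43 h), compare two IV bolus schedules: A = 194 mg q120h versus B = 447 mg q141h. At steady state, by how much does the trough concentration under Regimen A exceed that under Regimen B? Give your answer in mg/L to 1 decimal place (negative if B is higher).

-0.2 mg/L

Regimen A: f = (1/2)^(120/43) ≈ 0.1445; Cmin,ss = (194/112)·f/(1−f) ≈ 0.293 mg/L.
Regimen B: f = (1/2)^(141/43) ≈ 0.1030; Cmin,ss = (447/112)·f/(1−f) ≈ 0.458 mg/L.
Difference ≈ 0.293 − 0.458 ≈ -0.165 mg/L.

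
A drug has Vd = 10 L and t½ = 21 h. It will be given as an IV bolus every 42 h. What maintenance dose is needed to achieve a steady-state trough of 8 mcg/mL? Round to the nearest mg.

τ/t½ = 42/21 ≈ 2, so f = (1/2)^(42/21) ≈ 0.250000.
Cmin,ss = (D/Vd)·f/(1−f), so D = Cmin,ss·Vd·(1−f)/f.
D = 8 × 10 × (1−f)/f ≈ 8 × 10 × 3.00000 ≈ 240.00 mg.

240 mg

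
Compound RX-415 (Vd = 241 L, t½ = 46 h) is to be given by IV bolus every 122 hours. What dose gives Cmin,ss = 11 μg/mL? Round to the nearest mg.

14014 mg

τ/t½ = 122/46 ≈ 2.6522, so f = (1/2)^(122/46) ≈ 0.159080.
Cmin,ss = (D/Vd)·f/(1−f), so D = Cmin,ss·Vd·(1−f)/f.
D = 11 × 241 × (1−f)/f ≈ 11 × 241 × 5.28615 ≈ 14013.58 mg.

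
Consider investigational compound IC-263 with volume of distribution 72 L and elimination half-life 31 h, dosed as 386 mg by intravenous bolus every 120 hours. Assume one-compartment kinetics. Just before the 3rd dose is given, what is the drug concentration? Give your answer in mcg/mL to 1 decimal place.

f = (1/2)^(τ/t½) = (1/2)^(120/31) ≈ 0.0683.
C₀ = D/Vd = 386/72 ≈ 5.361 mcg/mL.
Before the 3rd dose, 2 doses have been given. Superposition: Cmin = C₀·(f + f²).
≈ 5.361 × (0.0683 + 0.0047) ≈ 5.361 × 0.0730 ≈ 0.391 mcg/mL.

0.4 mcg/mL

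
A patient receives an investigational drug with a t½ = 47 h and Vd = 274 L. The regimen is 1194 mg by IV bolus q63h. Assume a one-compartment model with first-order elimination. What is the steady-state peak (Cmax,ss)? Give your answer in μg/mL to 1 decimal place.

Over one 63-h interval, 63/47 ≈ 1.3404 half-lives elapse, leaving f ≈ 0.3949 of each dose.
At steady state, accumulation factor R = 1/(1 − e^(−kτ)) ≈ 1.6526.
Each bolus raises the concentration by D/Vd = 1194/274 ≈ 4.358 μg/mL.
Steady-state peak Cmax,ss = C₀·R ≈ 4.358 × 1.6526 ≈ 7.202 μg/mL.

7.2 μg/mL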